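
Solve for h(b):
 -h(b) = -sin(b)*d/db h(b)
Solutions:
 h(b) = C1*sqrt(cos(b) - 1)/sqrt(cos(b) + 1)


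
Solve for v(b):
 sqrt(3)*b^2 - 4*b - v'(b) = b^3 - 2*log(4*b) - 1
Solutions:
 v(b) = C1 - b^4/4 + sqrt(3)*b^3/3 - 2*b^2 + 2*b*log(b) - b + b*log(16)


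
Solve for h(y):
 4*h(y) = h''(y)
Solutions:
 h(y) = C1*exp(-2*y) + C2*exp(2*y)


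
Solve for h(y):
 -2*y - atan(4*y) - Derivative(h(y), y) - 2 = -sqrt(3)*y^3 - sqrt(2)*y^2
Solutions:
 h(y) = C1 + sqrt(3)*y^4/4 + sqrt(2)*y^3/3 - y^2 - y*atan(4*y) - 2*y + log(16*y^2 + 1)/8


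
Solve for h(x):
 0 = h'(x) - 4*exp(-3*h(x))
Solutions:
 h(x) = log(C1 + 12*x)/3
 h(x) = log((-3^(1/3) - 3^(5/6)*I)*(C1 + 4*x)^(1/3)/2)
 h(x) = log((-3^(1/3) + 3^(5/6)*I)*(C1 + 4*x)^(1/3)/2)


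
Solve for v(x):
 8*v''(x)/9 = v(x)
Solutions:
 v(x) = C1*exp(-3*sqrt(2)*x/4) + C2*exp(3*sqrt(2)*x/4)


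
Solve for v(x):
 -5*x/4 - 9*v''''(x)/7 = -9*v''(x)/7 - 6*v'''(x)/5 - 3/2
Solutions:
 v(x) = C1 + C2*x + C3*exp(x*(7 - sqrt(274))/15) + C4*exp(x*(7 + sqrt(274))/15) + 35*x^3/216 - 28*x^2/27


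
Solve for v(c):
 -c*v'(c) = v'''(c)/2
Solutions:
 v(c) = C1 + Integral(C2*airyai(-2^(1/3)*c) + C3*airybi(-2^(1/3)*c), c)


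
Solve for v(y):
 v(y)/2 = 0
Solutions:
 v(y) = 0


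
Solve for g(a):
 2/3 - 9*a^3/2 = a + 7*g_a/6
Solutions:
 g(a) = C1 - 27*a^4/28 - 3*a^2/7 + 4*a/7


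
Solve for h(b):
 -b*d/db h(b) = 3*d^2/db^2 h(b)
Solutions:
 h(b) = C1 + C2*erf(sqrt(6)*b/6)


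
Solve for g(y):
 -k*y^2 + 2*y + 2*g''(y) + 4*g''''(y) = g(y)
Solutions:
 g(y) = C1*exp(-y*sqrt(-1 + sqrt(5))/2) + C2*exp(y*sqrt(-1 + sqrt(5))/2) + C3*sin(y*sqrt(1 + sqrt(5))/2) + C4*cos(y*sqrt(1 + sqrt(5))/2) - k*y^2 - 4*k + 2*y


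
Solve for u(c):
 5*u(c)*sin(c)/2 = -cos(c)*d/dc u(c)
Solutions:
 u(c) = C1*cos(c)^(5/2)


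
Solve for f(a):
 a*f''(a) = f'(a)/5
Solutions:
 f(a) = C1 + C2*a^(6/5)


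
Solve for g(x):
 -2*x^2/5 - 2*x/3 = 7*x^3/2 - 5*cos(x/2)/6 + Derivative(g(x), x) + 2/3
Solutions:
 g(x) = C1 - 7*x^4/8 - 2*x^3/15 - x^2/3 - 2*x/3 + 5*sin(x/2)/3


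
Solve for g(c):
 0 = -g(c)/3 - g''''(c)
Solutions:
 g(c) = (C1*sin(sqrt(2)*3^(3/4)*c/6) + C2*cos(sqrt(2)*3^(3/4)*c/6))*exp(-sqrt(2)*3^(3/4)*c/6) + (C3*sin(sqrt(2)*3^(3/4)*c/6) + C4*cos(sqrt(2)*3^(3/4)*c/6))*exp(sqrt(2)*3^(3/4)*c/6)


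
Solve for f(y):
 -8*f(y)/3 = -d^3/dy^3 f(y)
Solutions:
 f(y) = C3*exp(2*3^(2/3)*y/3) + (C1*sin(3^(1/6)*y) + C2*cos(3^(1/6)*y))*exp(-3^(2/3)*y/3)


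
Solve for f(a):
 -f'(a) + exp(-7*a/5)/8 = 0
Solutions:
 f(a) = C1 - 5*exp(-7*a/5)/56


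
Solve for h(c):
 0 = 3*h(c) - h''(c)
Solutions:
 h(c) = C1*exp(-sqrt(3)*c) + C2*exp(sqrt(3)*c)


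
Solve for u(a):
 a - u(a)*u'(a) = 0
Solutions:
 u(a) = -sqrt(C1 + a^2)
 u(a) = sqrt(C1 + a^2)


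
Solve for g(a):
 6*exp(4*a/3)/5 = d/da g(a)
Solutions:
 g(a) = C1 + 9*exp(4*a/3)/10


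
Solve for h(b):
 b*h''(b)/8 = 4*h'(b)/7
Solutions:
 h(b) = C1 + C2*b^(39/7)


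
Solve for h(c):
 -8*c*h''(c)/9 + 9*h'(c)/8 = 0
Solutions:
 h(c) = C1 + C2*c^(145/64)


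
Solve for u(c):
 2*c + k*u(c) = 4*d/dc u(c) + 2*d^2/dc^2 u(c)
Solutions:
 u(c) = C1*exp(-c*(sqrt(2)*sqrt(k + 2)/2 + 1)) + C2*exp(c*(sqrt(2)*sqrt(k + 2)/2 - 1)) - 2*c/k - 8/k^2


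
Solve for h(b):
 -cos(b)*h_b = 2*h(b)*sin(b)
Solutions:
 h(b) = C1*cos(b)^2


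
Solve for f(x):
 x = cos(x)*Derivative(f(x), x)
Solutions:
 f(x) = C1 + Integral(x/cos(x), x)


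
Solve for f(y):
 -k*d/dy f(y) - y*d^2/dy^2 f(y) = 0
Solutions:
 f(y) = C1 + y^(1 - re(k))*(C2*sin(log(y)*Abs(im(k))) + C3*cos(log(y)*im(k)))


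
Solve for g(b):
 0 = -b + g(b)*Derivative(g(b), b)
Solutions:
 g(b) = -sqrt(C1 + b^2)
 g(b) = sqrt(C1 + b^2)


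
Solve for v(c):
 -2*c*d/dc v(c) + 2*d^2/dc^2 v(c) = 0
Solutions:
 v(c) = C1 + C2*erfi(sqrt(2)*c/2)


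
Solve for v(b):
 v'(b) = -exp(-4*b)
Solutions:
 v(b) = C1 + exp(-4*b)/4


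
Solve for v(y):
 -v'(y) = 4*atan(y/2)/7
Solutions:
 v(y) = C1 - 4*y*atan(y/2)/7 + 4*log(y^2 + 4)/7


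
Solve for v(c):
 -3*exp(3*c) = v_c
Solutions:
 v(c) = C1 - exp(3*c)


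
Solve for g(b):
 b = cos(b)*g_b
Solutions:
 g(b) = C1 + Integral(b/cos(b), b)


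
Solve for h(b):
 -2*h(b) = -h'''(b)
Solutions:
 h(b) = C3*exp(2^(1/3)*b) + (C1*sin(2^(1/3)*sqrt(3)*b/2) + C2*cos(2^(1/3)*sqrt(3)*b/2))*exp(-2^(1/3)*b/2)


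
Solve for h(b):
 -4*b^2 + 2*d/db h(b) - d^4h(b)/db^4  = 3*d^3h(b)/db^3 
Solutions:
 h(b) = C1 + 2*b^3/3 + 6*b + (C2 + C3*exp(-sqrt(3)*b) + C4*exp(sqrt(3)*b))*exp(-b)


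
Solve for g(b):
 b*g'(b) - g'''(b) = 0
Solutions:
 g(b) = C1 + Integral(C2*airyai(b) + C3*airybi(b), b)


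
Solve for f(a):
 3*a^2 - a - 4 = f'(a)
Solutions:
 f(a) = C1 + a^3 - a^2/2 - 4*a


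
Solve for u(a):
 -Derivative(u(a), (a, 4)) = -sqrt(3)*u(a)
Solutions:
 u(a) = C1*exp(-3^(1/8)*a) + C2*exp(3^(1/8)*a) + C3*sin(3^(1/8)*a) + C4*cos(3^(1/8)*a)


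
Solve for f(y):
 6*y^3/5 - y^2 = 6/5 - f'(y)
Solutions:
 f(y) = C1 - 3*y^4/10 + y^3/3 + 6*y/5


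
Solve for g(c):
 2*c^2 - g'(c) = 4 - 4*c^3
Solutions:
 g(c) = C1 + c^4 + 2*c^3/3 - 4*c


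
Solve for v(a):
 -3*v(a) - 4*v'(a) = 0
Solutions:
 v(a) = C1*exp(-3*a/4)


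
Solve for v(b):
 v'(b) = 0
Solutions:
 v(b) = C1


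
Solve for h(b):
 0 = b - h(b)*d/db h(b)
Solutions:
 h(b) = -sqrt(C1 + b^2)
 h(b) = sqrt(C1 + b^2)


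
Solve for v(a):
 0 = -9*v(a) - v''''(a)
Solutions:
 v(a) = (C1*sin(sqrt(6)*a/2) + C2*cos(sqrt(6)*a/2))*exp(-sqrt(6)*a/2) + (C3*sin(sqrt(6)*a/2) + C4*cos(sqrt(6)*a/2))*exp(sqrt(6)*a/2)


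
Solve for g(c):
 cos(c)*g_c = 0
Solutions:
 g(c) = C1


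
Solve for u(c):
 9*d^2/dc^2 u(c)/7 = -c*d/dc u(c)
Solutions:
 u(c) = C1 + C2*erf(sqrt(14)*c/6)


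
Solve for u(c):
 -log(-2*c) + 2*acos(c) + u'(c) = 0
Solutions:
 u(c) = C1 + c*log(-c) - 2*c*acos(c) - c + c*log(2) + 2*sqrt(1 - c^2)


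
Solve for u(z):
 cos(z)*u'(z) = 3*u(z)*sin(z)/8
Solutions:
 u(z) = C1/cos(z)^(3/8)


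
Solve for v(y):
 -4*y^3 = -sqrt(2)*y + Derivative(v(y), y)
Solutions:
 v(y) = C1 - y^4 + sqrt(2)*y^2/2


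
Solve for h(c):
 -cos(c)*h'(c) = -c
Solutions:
 h(c) = C1 + Integral(c/cos(c), c)


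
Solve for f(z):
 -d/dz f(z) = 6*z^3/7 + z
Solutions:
 f(z) = C1 - 3*z^4/14 - z^2/2


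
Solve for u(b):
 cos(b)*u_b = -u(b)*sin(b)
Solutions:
 u(b) = C1*cos(b)


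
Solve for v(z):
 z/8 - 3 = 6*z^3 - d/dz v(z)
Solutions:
 v(z) = C1 + 3*z^4/2 - z^2/16 + 3*z


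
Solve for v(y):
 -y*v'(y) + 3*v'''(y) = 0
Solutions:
 v(y) = C1 + Integral(C2*airyai(3^(2/3)*y/3) + C3*airybi(3^(2/3)*y/3), y)


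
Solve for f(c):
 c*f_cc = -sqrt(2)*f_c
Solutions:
 f(c) = C1 + C2*c^(1 - sqrt(2))


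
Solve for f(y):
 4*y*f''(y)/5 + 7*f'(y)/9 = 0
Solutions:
 f(y) = C1 + C2*y^(1/36)


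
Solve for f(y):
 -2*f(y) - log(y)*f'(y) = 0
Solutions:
 f(y) = C1*exp(-2*li(y))


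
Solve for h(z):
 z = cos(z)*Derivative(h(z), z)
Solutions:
 h(z) = C1 + Integral(z/cos(z), z)


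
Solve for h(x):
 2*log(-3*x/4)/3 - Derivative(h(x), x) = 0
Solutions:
 h(x) = C1 + 2*x*log(-x)/3 + 2*x*(-2*log(2) - 1 + log(3))/3


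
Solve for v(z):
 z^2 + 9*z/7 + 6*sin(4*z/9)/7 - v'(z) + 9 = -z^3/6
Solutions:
 v(z) = C1 + z^4/24 + z^3/3 + 9*z^2/14 + 9*z - 27*cos(4*z/9)/14


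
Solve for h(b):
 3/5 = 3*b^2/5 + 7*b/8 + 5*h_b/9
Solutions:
 h(b) = C1 - 9*b^3/25 - 63*b^2/80 + 27*b/25


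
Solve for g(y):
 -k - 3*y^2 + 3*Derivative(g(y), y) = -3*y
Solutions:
 g(y) = C1 + k*y/3 + y^3/3 - y^2/2


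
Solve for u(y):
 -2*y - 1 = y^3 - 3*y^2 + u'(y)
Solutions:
 u(y) = C1 - y^4/4 + y^3 - y^2 - y


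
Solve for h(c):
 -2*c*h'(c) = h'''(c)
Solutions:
 h(c) = C1 + Integral(C2*airyai(-2^(1/3)*c) + C3*airybi(-2^(1/3)*c), c)


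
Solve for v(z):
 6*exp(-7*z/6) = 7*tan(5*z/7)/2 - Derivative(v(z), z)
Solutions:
 v(z) = C1 + 49*log(tan(5*z/7)^2 + 1)/20 + 36*exp(-7*z/6)/7


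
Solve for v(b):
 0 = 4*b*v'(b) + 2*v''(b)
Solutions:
 v(b) = C1 + C2*erf(b)


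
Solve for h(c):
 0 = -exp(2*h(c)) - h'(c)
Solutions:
 h(c) = log(-sqrt(-1/(C1 - c))) - log(2)/2
 h(c) = log(-1/(C1 - c))/2 - log(2)/2


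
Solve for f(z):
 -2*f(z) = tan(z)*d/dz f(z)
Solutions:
 f(z) = C1/sin(z)^2


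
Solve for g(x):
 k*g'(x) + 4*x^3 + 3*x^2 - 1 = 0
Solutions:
 g(x) = C1 - x^4/k - x^3/k + x/k


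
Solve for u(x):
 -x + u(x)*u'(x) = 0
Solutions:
 u(x) = -sqrt(C1 + x^2)
 u(x) = sqrt(C1 + x^2)


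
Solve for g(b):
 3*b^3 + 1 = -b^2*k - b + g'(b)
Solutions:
 g(b) = C1 + 3*b^4/4 + b^3*k/3 + b^2/2 + b


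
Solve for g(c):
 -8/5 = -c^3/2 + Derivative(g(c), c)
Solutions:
 g(c) = C1 + c^4/8 - 8*c/5


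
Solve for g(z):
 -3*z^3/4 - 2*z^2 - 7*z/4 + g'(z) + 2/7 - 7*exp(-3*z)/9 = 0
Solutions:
 g(z) = C1 + 3*z^4/16 + 2*z^3/3 + 7*z^2/8 - 2*z/7 - 7*exp(-3*z)/27


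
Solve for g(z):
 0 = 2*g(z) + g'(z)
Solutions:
 g(z) = C1*exp(-2*z)


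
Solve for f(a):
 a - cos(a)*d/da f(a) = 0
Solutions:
 f(a) = C1 + Integral(a/cos(a), a)


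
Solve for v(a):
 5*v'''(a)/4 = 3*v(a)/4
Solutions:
 v(a) = C3*exp(3^(1/3)*5^(2/3)*a/5) + (C1*sin(3^(5/6)*5^(2/3)*a/10) + C2*cos(3^(5/6)*5^(2/3)*a/10))*exp(-3^(1/3)*5^(2/3)*a/10)


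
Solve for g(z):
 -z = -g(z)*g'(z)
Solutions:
 g(z) = -sqrt(C1 + z^2)
 g(z) = sqrt(C1 + z^2)


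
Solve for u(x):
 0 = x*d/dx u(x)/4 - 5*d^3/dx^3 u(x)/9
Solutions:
 u(x) = C1 + Integral(C2*airyai(3^(2/3)*50^(1/3)*x/10) + C3*airybi(3^(2/3)*50^(1/3)*x/10), x)


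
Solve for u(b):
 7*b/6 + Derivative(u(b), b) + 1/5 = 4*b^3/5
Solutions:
 u(b) = C1 + b^4/5 - 7*b^2/12 - b/5


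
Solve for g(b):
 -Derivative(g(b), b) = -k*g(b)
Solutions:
 g(b) = C1*exp(b*k)


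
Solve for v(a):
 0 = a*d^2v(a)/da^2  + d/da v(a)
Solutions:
 v(a) = C1 + C2*log(a)


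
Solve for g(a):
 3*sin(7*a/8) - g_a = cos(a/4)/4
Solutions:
 g(a) = C1 - sin(a/4) - 24*cos(7*a/8)/7


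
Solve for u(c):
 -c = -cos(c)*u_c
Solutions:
 u(c) = C1 + Integral(c/cos(c), c)


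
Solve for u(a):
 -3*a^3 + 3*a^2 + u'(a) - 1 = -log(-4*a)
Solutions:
 u(a) = C1 + 3*a^4/4 - a^3 - a*log(-a) + 2*a*(1 - log(2))


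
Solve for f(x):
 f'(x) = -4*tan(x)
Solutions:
 f(x) = C1 + 4*log(cos(x))


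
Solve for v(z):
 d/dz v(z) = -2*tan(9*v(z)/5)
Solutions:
 v(z) = -5*asin(C1*exp(-18*z/5))/9 + 5*pi/9
 v(z) = 5*asin(C1*exp(-18*z/5))/9


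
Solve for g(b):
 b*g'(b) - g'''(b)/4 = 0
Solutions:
 g(b) = C1 + Integral(C2*airyai(2^(2/3)*b) + C3*airybi(2^(2/3)*b), b)


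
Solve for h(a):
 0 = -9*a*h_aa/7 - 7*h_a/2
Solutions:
 h(a) = C1 + C2/a^(31/18)


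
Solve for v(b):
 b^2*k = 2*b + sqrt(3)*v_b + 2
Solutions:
 v(b) = C1 + sqrt(3)*b^3*k/9 - sqrt(3)*b^2/3 - 2*sqrt(3)*b/3


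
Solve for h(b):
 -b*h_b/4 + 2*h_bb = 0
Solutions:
 h(b) = C1 + C2*erfi(b/4)


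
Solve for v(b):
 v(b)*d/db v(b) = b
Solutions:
 v(b) = -sqrt(C1 + b^2)
 v(b) = sqrt(C1 + b^2)


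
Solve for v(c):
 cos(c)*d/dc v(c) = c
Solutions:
 v(c) = C1 + Integral(c/cos(c), c)


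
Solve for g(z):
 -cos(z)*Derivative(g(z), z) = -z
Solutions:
 g(z) = C1 + Integral(z/cos(z), z)


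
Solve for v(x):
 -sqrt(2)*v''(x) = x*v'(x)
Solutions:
 v(x) = C1 + C2*erf(2^(1/4)*x/2)


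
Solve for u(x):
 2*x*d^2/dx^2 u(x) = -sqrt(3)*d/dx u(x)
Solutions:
 u(x) = C1 + C2*x^(1 - sqrt(3)/2)


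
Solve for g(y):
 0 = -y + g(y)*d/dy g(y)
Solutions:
 g(y) = -sqrt(C1 + y^2)
 g(y) = sqrt(C1 + y^2)


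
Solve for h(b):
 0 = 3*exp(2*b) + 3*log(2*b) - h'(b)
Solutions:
 h(b) = C1 + 3*b*log(b) + 3*b*(-1 + log(2)) + 3*exp(2*b)/2


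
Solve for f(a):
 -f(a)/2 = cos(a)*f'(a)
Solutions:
 f(a) = C1*(sin(a) - 1)^(1/4)/(sin(a) + 1)^(1/4)


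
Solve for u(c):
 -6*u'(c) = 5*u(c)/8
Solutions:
 u(c) = C1*exp(-5*c/48)


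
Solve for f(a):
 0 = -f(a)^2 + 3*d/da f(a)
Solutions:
 f(a) = -3/(C1 + a)


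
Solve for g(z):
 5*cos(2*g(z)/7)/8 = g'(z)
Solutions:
 -5*z/8 - 7*log(sin(2*g(z)/7) - 1)/4 + 7*log(sin(2*g(z)/7) + 1)/4 = C1


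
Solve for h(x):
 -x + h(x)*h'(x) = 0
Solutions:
 h(x) = -sqrt(C1 + x^2)
 h(x) = sqrt(C1 + x^2)


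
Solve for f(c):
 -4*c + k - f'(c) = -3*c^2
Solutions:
 f(c) = C1 + c^3 - 2*c^2 + c*k


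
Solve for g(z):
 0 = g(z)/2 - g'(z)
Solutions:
 g(z) = C1*exp(z/2)


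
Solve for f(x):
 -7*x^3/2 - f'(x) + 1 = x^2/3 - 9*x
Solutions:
 f(x) = C1 - 7*x^4/8 - x^3/9 + 9*x^2/2 + x


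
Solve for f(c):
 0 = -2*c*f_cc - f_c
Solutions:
 f(c) = C1 + C2*sqrt(c)


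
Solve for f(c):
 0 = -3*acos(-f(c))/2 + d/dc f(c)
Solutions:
 Integral(1/acos(-_y), (_y, f(c))) = C1 + 3*c/2


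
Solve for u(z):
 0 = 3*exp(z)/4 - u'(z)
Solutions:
 u(z) = C1 + 3*exp(z)/4


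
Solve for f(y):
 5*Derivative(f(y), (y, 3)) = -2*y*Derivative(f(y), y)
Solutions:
 f(y) = C1 + Integral(C2*airyai(-2^(1/3)*5^(2/3)*y/5) + C3*airybi(-2^(1/3)*5^(2/3)*y/5), y)


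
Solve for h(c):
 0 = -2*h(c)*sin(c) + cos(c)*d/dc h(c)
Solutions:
 h(c) = C1/cos(c)^2


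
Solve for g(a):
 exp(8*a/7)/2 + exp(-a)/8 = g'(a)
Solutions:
 g(a) = C1 + 7*exp(8*a/7)/16 - exp(-a)/8


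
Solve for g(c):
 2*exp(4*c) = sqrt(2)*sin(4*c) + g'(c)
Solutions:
 g(c) = C1 + exp(4*c)/2 + sqrt(2)*cos(4*c)/4


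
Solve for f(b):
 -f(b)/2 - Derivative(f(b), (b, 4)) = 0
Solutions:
 f(b) = (C1*sin(2^(1/4)*b/2) + C2*cos(2^(1/4)*b/2))*exp(-2^(1/4)*b/2) + (C3*sin(2^(1/4)*b/2) + C4*cos(2^(1/4)*b/2))*exp(2^(1/4)*b/2)


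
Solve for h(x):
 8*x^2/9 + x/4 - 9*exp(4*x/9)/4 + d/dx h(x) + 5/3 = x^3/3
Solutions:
 h(x) = C1 + x^4/12 - 8*x^3/27 - x^2/8 - 5*x/3 + 81*exp(4*x/9)/16


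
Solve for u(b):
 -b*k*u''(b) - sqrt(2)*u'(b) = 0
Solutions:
 u(b) = C1 + b^(((re(k) - sqrt(2))*re(k) + im(k)^2)/(re(k)^2 + im(k)^2))*(C2*sin(sqrt(2)*log(b)*Abs(im(k))/(re(k)^2 + im(k)^2)) + C3*cos(sqrt(2)*log(b)*im(k)/(re(k)^2 + im(k)^2)))


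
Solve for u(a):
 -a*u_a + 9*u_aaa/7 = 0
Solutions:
 u(a) = C1 + Integral(C2*airyai(21^(1/3)*a/3) + C3*airybi(21^(1/3)*a/3), a)


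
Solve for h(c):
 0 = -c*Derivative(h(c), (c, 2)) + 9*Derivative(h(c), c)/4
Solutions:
 h(c) = C1 + C2*c^(13/4)


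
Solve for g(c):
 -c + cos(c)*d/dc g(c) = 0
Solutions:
 g(c) = C1 + Integral(c/cos(c), c)


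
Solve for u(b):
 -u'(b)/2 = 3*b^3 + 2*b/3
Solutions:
 u(b) = C1 - 3*b^4/2 - 2*b^2/3


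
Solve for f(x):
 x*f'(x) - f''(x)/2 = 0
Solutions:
 f(x) = C1 + C2*erfi(x)


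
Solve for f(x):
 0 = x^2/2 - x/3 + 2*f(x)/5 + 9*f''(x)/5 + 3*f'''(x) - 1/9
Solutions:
 f(x) = C1*exp(x*(-6 + 3*3^(1/3)/(5*sqrt(31) + 28)^(1/3) + 3^(2/3)*(5*sqrt(31) + 28)^(1/3))/30)*sin(3^(1/6)*x*(-(5*sqrt(31) + 28)^(1/3) + 3^(2/3)/(5*sqrt(31) + 28)^(1/3))/10) + C2*exp(x*(-6 + 3*3^(1/3)/(5*sqrt(31) + 28)^(1/3) + 3^(2/3)*(5*sqrt(31) + 28)^(1/3))/30)*cos(3^(1/6)*x*(-(5*sqrt(31) + 28)^(1/3) + 3^(2/3)/(5*sqrt(31) + 28)^(1/3))/10) + C3*exp(-x*(3*3^(1/3)/(5*sqrt(31) + 28)^(1/3) + 3 + 3^(2/3)*(5*sqrt(31) + 28)^(1/3))/15) - 5*x^2/4 + 5*x/6 + 415/36


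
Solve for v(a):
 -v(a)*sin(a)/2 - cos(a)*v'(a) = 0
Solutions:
 v(a) = C1*sqrt(cos(a))


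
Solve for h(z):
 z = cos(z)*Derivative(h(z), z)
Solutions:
 h(z) = C1 + Integral(z/cos(z), z)


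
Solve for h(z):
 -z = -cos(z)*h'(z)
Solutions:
 h(z) = C1 + Integral(z/cos(z), z)


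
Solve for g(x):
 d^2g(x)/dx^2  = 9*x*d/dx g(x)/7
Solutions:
 g(x) = C1 + C2*erfi(3*sqrt(14)*x/14)


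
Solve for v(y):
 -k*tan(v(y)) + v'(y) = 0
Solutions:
 v(y) = pi - asin(C1*exp(k*y))
 v(y) = asin(C1*exp(k*y))


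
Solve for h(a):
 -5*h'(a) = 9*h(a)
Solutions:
 h(a) = C1*exp(-9*a/5)


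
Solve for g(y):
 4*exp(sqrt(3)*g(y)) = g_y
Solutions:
 g(y) = sqrt(3)*(2*log(-1/(C1 + 4*y)) - log(3))/6


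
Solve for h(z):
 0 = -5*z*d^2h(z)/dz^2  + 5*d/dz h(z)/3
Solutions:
 h(z) = C1 + C2*z^(4/3)


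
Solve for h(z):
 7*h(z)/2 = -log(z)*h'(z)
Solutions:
 h(z) = C1*exp(-7*li(z)/2)


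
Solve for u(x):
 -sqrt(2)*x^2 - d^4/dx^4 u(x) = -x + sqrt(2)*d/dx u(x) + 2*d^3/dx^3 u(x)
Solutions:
 u(x) = C1 + C2*exp(x*(-4 + 4/(8 + 27*sqrt(2)/2 + sqrt(-256 + (16 + 27*sqrt(2))^2)/2)^(1/3) + (8 + 27*sqrt(2)/2 + sqrt(-256 + (16 + 27*sqrt(2))^2)/2)^(1/3))/6)*sin(sqrt(3)*x*(-(8 + 27*sqrt(2)/2 + sqrt(-256 + (16 + 27*sqrt(2))^2)/2)^(1/3) + 4/(8 + 27*sqrt(2)/2 + sqrt(-256 + (16 + 27*sqrt(2))^2)/2)^(1/3))/6) + C3*exp(x*(-4 + 4/(8 + 27*sqrt(2)/2 + sqrt(-256 + (16 + 27*sqrt(2))^2)/2)^(1/3) + (8 + 27*sqrt(2)/2 + sqrt(-256 + (16 + 27*sqrt(2))^2)/2)^(1/3))/6)*cos(sqrt(3)*x*(-(8 + 27*sqrt(2)/2 + sqrt(-256 + (16 + 27*sqrt(2))^2)/2)^(1/3) + 4/(8 + 27*sqrt(2)/2 + sqrt(-256 + (16 + 27*sqrt(2))^2)/2)^(1/3))/6) + C4*exp(-x*(4/(8 + 27*sqrt(2)/2 + sqrt(-256 + (16 + 27*sqrt(2))^2)/2)^(1/3) + 2 + (8 + 27*sqrt(2)/2 + sqrt(-256 + (16 + 27*sqrt(2))^2)/2)^(1/3))/3) - x^3/3 + sqrt(2)*x^2/4 + 2*sqrt(2)*x


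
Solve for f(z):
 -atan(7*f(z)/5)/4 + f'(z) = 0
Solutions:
 Integral(1/atan(7*_y/5), (_y, f(z))) = C1 + z/4


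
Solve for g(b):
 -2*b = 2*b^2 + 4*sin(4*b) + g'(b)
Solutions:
 g(b) = C1 - 2*b^3/3 - b^2 + cos(4*b)


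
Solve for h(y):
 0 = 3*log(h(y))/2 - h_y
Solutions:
 li(h(y)) = C1 + 3*y/2


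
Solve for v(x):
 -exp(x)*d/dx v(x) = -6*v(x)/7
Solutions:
 v(x) = C1*exp(-6*exp(-x)/7)


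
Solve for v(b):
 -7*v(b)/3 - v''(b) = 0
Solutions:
 v(b) = C1*sin(sqrt(21)*b/3) + C2*cos(sqrt(21)*b/3)


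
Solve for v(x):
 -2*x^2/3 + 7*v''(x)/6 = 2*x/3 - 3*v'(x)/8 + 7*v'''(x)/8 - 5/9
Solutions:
 v(x) = C1 + C2*exp(x*(14 - sqrt(385))/21) + C3*exp(x*(14 + sqrt(385))/21) + 16*x^3/27 - 376*x^2/81 + 26024*x/729


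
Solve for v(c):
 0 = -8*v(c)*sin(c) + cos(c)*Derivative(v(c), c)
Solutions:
 v(c) = C1/cos(c)^8


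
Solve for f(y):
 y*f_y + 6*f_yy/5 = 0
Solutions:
 f(y) = C1 + C2*erf(sqrt(15)*y/6)


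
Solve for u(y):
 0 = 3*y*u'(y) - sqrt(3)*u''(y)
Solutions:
 u(y) = C1 + C2*erfi(sqrt(2)*3^(1/4)*y/2)


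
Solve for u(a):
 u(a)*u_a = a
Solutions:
 u(a) = -sqrt(C1 + a^2)
 u(a) = sqrt(C1 + a^2)


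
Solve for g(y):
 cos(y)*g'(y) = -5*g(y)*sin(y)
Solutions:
 g(y) = C1*cos(y)^5


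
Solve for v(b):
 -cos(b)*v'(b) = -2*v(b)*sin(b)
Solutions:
 v(b) = C1/cos(b)^2


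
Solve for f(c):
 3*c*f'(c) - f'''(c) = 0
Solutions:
 f(c) = C1 + Integral(C2*airyai(3^(1/3)*c) + C3*airybi(3^(1/3)*c), c)


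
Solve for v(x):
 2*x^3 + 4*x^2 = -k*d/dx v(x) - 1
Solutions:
 v(x) = C1 - x^4/(2*k) - 4*x^3/(3*k) - x/k


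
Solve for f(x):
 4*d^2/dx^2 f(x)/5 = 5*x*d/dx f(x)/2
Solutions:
 f(x) = C1 + C2*erfi(5*x/4)


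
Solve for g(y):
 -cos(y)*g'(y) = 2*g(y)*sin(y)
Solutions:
 g(y) = C1*cos(y)^2


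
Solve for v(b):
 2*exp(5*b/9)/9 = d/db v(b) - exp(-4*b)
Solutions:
 v(b) = C1 + 2*exp(5*b/9)/5 - exp(-4*b)/4


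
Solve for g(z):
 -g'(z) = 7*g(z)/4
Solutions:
 g(z) = C1*exp(-7*z/4)


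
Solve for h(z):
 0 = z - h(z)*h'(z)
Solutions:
 h(z) = -sqrt(C1 + z^2)
 h(z) = sqrt(C1 + z^2)


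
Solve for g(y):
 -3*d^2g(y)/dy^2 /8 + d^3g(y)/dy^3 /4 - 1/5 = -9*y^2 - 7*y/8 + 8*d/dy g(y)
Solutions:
 g(y) = C1 + C2*exp(y*(3 - sqrt(521))/4) + C3*exp(y*(3 + sqrt(521))/4) + 3*y^3/8 + y^2/512 + 3697*y/81920


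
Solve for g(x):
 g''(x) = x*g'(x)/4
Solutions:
 g(x) = C1 + C2*erfi(sqrt(2)*x/4)


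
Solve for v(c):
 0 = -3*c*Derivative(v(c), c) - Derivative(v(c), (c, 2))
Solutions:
 v(c) = C1 + C2*erf(sqrt(6)*c/2)


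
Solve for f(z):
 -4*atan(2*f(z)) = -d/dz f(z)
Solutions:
 Integral(1/atan(2*_y), (_y, f(z))) = C1 + 4*z


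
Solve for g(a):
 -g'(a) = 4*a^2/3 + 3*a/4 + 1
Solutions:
 g(a) = C1 - 4*a^3/9 - 3*a^2/8 - a


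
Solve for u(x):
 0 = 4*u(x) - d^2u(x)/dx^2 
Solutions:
 u(x) = C1*exp(-2*x) + C2*exp(2*x)


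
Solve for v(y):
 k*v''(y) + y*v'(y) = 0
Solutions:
 v(y) = C1 + C2*sqrt(k)*erf(sqrt(2)*y*sqrt(1/k)/2)


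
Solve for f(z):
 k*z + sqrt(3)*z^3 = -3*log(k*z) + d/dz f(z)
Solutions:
 f(z) = C1 + k*z^2/2 + sqrt(3)*z^4/4 + 3*z*log(k*z) - 3*z


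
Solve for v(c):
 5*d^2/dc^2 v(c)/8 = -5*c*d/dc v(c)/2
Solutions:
 v(c) = C1 + C2*erf(sqrt(2)*c)


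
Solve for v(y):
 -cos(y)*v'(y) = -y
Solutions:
 v(y) = C1 + Integral(y/cos(y), y)


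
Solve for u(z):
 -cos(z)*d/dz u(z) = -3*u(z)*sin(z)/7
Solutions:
 u(z) = C1/cos(z)^(3/7)


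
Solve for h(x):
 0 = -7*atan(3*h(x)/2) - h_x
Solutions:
 Integral(1/atan(3*_y/2), (_y, h(x))) = C1 - 7*x


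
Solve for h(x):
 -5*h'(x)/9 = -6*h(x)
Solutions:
 h(x) = C1*exp(54*x/5)


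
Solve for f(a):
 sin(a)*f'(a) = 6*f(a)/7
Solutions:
 f(a) = C1*(cos(a) - 1)^(3/7)/(cos(a) + 1)^(3/7)


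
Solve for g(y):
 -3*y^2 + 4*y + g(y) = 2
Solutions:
 g(y) = 3*y^2 - 4*y + 2


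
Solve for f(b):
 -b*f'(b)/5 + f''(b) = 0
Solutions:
 f(b) = C1 + C2*erfi(sqrt(10)*b/10)


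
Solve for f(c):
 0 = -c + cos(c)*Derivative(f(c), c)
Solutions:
 f(c) = C1 + Integral(c/cos(c), c)


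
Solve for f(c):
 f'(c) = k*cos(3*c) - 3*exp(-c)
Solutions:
 f(c) = C1 + k*sin(3*c)/3 + 3*exp(-c)


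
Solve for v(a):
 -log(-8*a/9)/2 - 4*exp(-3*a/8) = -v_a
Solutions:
 v(a) = C1 + a*log(-a)/2 + a*(-log(3) - 1/2 + 3*log(2)/2) - 32*exp(-3*a/8)/3


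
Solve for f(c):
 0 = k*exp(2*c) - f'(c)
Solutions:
 f(c) = C1 + k*exp(2*c)/2


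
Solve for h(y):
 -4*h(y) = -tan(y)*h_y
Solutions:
 h(y) = C1*sin(y)^4


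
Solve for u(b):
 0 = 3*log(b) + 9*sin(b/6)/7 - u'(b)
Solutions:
 u(b) = C1 + 3*b*log(b) - 3*b - 54*cos(b/6)/7


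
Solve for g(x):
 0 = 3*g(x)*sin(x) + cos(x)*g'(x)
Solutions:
 g(x) = C1*cos(x)^3


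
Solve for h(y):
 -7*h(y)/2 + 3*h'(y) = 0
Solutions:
 h(y) = C1*exp(7*y/6)


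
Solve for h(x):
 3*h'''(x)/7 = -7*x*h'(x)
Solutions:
 h(x) = C1 + Integral(C2*airyai(-21^(2/3)*x/3) + C3*airybi(-21^(2/3)*x/3), x)


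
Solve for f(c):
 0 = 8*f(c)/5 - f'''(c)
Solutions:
 f(c) = C3*exp(2*5^(2/3)*c/5) + (C1*sin(sqrt(3)*5^(2/3)*c/5) + C2*cos(sqrt(3)*5^(2/3)*c/5))*exp(-5^(2/3)*c/5)


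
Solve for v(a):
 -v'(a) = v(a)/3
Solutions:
 v(a) = C1*exp(-a/3)


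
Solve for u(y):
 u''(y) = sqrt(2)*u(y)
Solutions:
 u(y) = C1*exp(-2^(1/4)*y) + C2*exp(2^(1/4)*y)


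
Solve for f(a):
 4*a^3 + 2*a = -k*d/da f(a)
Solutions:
 f(a) = C1 - a^4/k - a^2/k


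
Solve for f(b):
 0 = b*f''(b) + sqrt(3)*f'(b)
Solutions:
 f(b) = C1 + C2*b^(1 - sqrt(3))


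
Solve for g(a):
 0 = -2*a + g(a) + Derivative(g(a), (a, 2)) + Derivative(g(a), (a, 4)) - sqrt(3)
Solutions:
 g(a) = 2*a + (C1*sin(sqrt(3)*a/2) + C2*cos(sqrt(3)*a/2))*exp(-a/2) + (C3*sin(sqrt(3)*a/2) + C4*cos(sqrt(3)*a/2))*exp(a/2) + sqrt(3)


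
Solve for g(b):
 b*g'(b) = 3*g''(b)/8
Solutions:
 g(b) = C1 + C2*erfi(2*sqrt(3)*b/3)


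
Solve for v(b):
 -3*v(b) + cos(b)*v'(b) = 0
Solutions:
 v(b) = C1*(sin(b) + 1)^(3/2)/(sin(b) - 1)^(3/2)


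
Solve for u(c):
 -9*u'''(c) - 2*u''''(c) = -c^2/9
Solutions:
 u(c) = C1 + C2*c + C3*c^2 + C4*exp(-9*c/2) + c^5/4860 - c^4/4374 + 4*c^3/19683


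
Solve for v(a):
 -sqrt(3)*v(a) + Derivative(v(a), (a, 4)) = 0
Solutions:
 v(a) = C1*exp(-3^(1/8)*a) + C2*exp(3^(1/8)*a) + C3*sin(3^(1/8)*a) + C4*cos(3^(1/8)*a)


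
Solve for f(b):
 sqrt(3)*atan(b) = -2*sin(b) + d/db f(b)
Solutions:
 f(b) = C1 + sqrt(3)*(b*atan(b) - log(b^2 + 1)/2) - 2*cos(b)


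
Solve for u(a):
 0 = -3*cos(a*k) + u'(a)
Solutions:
 u(a) = C1 + 3*sin(a*k)/k


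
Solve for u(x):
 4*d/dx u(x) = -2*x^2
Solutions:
 u(x) = C1 - x^3/6


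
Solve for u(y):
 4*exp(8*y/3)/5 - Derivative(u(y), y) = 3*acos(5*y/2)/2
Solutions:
 u(y) = C1 - 3*y*acos(5*y/2)/2 + 3*sqrt(4 - 25*y^2)/10 + 3*exp(8*y/3)/10


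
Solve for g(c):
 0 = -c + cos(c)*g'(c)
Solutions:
 g(c) = C1 + Integral(c/cos(c), c)


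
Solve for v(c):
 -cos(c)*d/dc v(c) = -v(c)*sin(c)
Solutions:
 v(c) = C1/cos(c)


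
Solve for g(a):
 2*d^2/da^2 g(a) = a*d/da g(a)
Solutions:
 g(a) = C1 + C2*erfi(a/2)


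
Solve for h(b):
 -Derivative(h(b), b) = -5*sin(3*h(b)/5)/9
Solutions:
 -5*b/9 + 5*log(cos(3*h(b)/5) - 1)/6 - 5*log(cos(3*h(b)/5) + 1)/6 = C1


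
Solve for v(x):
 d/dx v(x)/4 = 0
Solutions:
 v(x) = C1


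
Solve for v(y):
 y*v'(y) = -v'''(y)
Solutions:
 v(y) = C1 + Integral(C2*airyai(-y) + C3*airybi(-y), y)


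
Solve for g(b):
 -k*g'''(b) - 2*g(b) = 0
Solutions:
 g(b) = C1*exp(2^(1/3)*b*(-1/k)^(1/3)) + C2*exp(2^(1/3)*b*(-1/k)^(1/3)*(-1 + sqrt(3)*I)/2) + C3*exp(-2^(1/3)*b*(-1/k)^(1/3)*(1 + sqrt(3)*I)/2)


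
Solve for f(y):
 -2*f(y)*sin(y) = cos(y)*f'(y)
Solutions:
 f(y) = C1*cos(y)^2


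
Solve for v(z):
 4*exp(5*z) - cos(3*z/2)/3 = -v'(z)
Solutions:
 v(z) = C1 - 4*exp(5*z)/5 + 2*sin(3*z/2)/9


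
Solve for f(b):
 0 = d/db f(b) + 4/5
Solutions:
 f(b) = C1 - 4*b/5


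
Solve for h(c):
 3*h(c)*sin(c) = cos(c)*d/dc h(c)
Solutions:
 h(c) = C1/cos(c)^3


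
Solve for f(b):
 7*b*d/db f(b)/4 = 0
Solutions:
 f(b) = C1


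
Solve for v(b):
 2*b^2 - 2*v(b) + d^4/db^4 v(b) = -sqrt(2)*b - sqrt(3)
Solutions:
 v(b) = C1*exp(-2^(1/4)*b) + C2*exp(2^(1/4)*b) + C3*sin(2^(1/4)*b) + C4*cos(2^(1/4)*b) + b^2 + sqrt(2)*b/2 + sqrt(3)/2


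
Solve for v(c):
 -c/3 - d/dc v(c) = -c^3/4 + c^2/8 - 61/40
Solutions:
 v(c) = C1 + c^4/16 - c^3/24 - c^2/6 + 61*c/40


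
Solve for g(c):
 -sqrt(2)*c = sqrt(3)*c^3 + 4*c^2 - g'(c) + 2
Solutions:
 g(c) = C1 + sqrt(3)*c^4/4 + 4*c^3/3 + sqrt(2)*c^2/2 + 2*c


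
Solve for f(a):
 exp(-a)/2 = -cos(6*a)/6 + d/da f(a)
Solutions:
 f(a) = C1 + sin(6*a)/36 - exp(-a)/2


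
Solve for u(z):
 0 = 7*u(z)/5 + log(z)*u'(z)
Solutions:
 u(z) = C1*exp(-7*li(z)/5)


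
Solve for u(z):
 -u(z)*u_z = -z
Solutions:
 u(z) = -sqrt(C1 + z^2)
 u(z) = sqrt(C1 + z^2)


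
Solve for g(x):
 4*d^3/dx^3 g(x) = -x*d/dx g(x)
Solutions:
 g(x) = C1 + Integral(C2*airyai(-2^(1/3)*x/2) + C3*airybi(-2^(1/3)*x/2), x)


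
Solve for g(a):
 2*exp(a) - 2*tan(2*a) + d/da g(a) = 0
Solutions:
 g(a) = C1 - 2*exp(a) - log(cos(2*a))


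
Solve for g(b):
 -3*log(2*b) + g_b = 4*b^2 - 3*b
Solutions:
 g(b) = C1 + 4*b^3/3 - 3*b^2/2 + 3*b*log(b) - 3*b + 3*b*log(2)


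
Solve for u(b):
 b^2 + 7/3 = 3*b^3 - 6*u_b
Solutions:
 u(b) = C1 + b^4/8 - b^3/18 - 7*b/18


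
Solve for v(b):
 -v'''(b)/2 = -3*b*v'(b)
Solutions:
 v(b) = C1 + Integral(C2*airyai(6^(1/3)*b) + C3*airybi(6^(1/3)*b), b)


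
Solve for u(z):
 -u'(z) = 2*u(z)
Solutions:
 u(z) = C1*exp(-2*z)


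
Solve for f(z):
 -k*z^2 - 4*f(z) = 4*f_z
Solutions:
 f(z) = C1*exp(-z) - k*z^2/4 + k*z/2 - k/2


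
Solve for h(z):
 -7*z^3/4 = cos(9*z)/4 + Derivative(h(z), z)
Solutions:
 h(z) = C1 - 7*z^4/16 - sin(9*z)/36


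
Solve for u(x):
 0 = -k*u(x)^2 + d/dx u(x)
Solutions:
 u(x) = -1/(C1 + k*x)


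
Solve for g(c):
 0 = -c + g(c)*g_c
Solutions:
 g(c) = -sqrt(C1 + c^2)
 g(c) = sqrt(C1 + c^2)


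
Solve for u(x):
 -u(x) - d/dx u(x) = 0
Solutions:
 u(x) = C1*exp(-x)


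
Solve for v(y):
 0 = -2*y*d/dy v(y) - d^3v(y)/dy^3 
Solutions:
 v(y) = C1 + Integral(C2*airyai(-2^(1/3)*y) + C3*airybi(-2^(1/3)*y), y)


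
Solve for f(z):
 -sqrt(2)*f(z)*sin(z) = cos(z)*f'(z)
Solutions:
 f(z) = C1*cos(z)^(sqrt(2))


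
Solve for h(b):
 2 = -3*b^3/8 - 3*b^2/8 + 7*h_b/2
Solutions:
 h(b) = C1 + 3*b^4/112 + b^3/28 + 4*b/7


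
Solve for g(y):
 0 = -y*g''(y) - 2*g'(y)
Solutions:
 g(y) = C1 + C2/y


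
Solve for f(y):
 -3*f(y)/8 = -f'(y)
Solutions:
 f(y) = C1*exp(3*y/8)


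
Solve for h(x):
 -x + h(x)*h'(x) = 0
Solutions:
 h(x) = -sqrt(C1 + x^2)
 h(x) = sqrt(C1 + x^2)


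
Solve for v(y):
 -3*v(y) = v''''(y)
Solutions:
 v(y) = (C1*sin(sqrt(2)*3^(1/4)*y/2) + C2*cos(sqrt(2)*3^(1/4)*y/2))*exp(-sqrt(2)*3^(1/4)*y/2) + (C3*sin(sqrt(2)*3^(1/4)*y/2) + C4*cos(sqrt(2)*3^(1/4)*y/2))*exp(sqrt(2)*3^(1/4)*y/2)


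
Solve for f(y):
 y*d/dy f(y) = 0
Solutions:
 f(y) = C1


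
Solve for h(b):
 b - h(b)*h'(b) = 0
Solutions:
 h(b) = -sqrt(C1 + b^2)
 h(b) = sqrt(C1 + b^2)


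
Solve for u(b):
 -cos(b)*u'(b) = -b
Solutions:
 u(b) = C1 + Integral(b/cos(b), b)


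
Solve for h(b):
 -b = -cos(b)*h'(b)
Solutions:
 h(b) = C1 + Integral(b/cos(b), b)


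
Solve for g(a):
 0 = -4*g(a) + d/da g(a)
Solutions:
 g(a) = C1*exp(4*a)


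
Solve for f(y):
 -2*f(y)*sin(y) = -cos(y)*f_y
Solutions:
 f(y) = C1/cos(y)^2


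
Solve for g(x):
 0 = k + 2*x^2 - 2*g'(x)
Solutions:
 g(x) = C1 + k*x/2 + x^3/3


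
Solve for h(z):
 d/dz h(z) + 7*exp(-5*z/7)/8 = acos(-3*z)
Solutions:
 h(z) = C1 + z*acos(-3*z) + sqrt(1 - 9*z^2)/3 + 49*exp(-5*z/7)/40


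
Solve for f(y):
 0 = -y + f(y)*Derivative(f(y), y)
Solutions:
 f(y) = -sqrt(C1 + y^2)
 f(y) = sqrt(C1 + y^2)


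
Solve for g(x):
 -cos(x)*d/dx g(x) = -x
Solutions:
 g(x) = C1 + Integral(x/cos(x), x)


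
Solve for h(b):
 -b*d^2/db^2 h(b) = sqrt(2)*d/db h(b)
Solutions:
 h(b) = C1 + C2*b^(1 - sqrt(2))


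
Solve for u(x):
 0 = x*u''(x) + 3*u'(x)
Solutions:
 u(x) = C1 + C2/x^2


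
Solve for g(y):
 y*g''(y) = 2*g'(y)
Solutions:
 g(y) = C1 + C2*y^3


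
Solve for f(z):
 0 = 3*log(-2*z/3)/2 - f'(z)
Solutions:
 f(z) = C1 + 3*z*log(-z)/2 + 3*z*(-log(3) - 1 + log(2))/2


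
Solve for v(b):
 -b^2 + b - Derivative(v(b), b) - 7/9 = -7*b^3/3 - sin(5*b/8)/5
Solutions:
 v(b) = C1 + 7*b^4/12 - b^3/3 + b^2/2 - 7*b/9 - 8*cos(5*b/8)/25


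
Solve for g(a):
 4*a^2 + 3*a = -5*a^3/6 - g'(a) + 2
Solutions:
 g(a) = C1 - 5*a^4/24 - 4*a^3/3 - 3*a^2/2 + 2*a


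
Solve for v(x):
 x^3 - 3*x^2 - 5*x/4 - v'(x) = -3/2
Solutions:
 v(x) = C1 + x^4/4 - x^3 - 5*x^2/8 + 3*x/2


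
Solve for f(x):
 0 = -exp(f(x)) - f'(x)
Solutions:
 f(x) = log(1/(C1 + x))


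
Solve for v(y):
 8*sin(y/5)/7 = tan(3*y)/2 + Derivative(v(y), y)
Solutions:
 v(y) = C1 + log(cos(3*y))/6 - 40*cos(y/5)/7


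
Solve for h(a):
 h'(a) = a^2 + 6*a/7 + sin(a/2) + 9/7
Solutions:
 h(a) = C1 + a^3/3 + 3*a^2/7 + 9*a/7 - 2*cos(a/2)


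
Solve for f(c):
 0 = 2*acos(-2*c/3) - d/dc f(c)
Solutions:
 f(c) = C1 + 2*c*acos(-2*c/3) + sqrt(9 - 4*c^2)


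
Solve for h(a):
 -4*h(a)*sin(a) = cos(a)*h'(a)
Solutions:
 h(a) = C1*cos(a)^4


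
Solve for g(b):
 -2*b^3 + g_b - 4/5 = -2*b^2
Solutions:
 g(b) = C1 + b^4/2 - 2*b^3/3 + 4*b/5


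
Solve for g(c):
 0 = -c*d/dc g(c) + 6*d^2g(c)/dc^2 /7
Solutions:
 g(c) = C1 + C2*erfi(sqrt(21)*c/6)


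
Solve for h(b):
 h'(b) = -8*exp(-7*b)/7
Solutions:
 h(b) = C1 + 8*exp(-7*b)/49


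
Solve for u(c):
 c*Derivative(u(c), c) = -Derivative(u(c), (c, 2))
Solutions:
 u(c) = C1 + C2*erf(sqrt(2)*c/2)


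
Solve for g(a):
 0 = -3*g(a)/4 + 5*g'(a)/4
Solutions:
 g(a) = C1*exp(3*a/5)


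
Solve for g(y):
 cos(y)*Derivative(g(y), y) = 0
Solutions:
 g(y) = C1


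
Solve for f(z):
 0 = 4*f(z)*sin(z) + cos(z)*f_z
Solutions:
 f(z) = C1*cos(z)^4


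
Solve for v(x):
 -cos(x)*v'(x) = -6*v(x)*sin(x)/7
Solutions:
 v(x) = C1/cos(x)^(6/7)


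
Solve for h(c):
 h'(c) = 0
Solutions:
 h(c) = C1


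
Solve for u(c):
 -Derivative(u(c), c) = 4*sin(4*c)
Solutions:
 u(c) = C1 + cos(4*c)


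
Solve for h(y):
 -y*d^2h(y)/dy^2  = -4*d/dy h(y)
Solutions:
 h(y) = C1 + C2*y^5


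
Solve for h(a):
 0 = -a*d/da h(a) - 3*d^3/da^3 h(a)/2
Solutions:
 h(a) = C1 + Integral(C2*airyai(-2^(1/3)*3^(2/3)*a/3) + C3*airybi(-2^(1/3)*3^(2/3)*a/3), a)


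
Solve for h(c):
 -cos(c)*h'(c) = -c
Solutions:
 h(c) = C1 + Integral(c/cos(c), c)


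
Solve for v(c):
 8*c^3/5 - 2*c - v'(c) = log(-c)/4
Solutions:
 v(c) = C1 + 2*c^4/5 - c^2 - c*log(-c)/4 + c/4


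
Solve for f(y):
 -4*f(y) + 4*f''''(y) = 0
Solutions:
 f(y) = C1*exp(-y) + C2*exp(y) + C3*sin(y) + C4*cos(y)


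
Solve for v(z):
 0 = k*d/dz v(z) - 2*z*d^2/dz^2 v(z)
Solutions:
 v(z) = C1 + z^(re(k)/2 + 1)*(C2*sin(log(z)*Abs(im(k))/2) + C3*cos(log(z)*im(k)/2))


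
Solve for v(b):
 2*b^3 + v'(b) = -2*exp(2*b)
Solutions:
 v(b) = C1 - b^4/2 - exp(2*b)


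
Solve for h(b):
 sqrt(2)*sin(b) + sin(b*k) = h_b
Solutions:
 h(b) = C1 - sqrt(2)*cos(b) - cos(b*k)/k


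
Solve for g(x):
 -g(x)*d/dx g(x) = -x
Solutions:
 g(x) = -sqrt(C1 + x^2)
 g(x) = sqrt(C1 + x^2)


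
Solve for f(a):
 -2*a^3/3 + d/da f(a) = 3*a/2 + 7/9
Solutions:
 f(a) = C1 + a^4/6 + 3*a^2/4 + 7*a/9


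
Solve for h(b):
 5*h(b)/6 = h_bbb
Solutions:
 h(b) = C3*exp(5^(1/3)*6^(2/3)*b/6) + (C1*sin(2^(2/3)*3^(1/6)*5^(1/3)*b/4) + C2*cos(2^(2/3)*3^(1/6)*5^(1/3)*b/4))*exp(-5^(1/3)*6^(2/3)*b/12)


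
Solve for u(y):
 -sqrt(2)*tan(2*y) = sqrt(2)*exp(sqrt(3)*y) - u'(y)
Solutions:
 u(y) = C1 + sqrt(6)*exp(sqrt(3)*y)/3 - sqrt(2)*log(cos(2*y))/2


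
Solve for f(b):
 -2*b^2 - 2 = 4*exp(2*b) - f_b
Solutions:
 f(b) = C1 + 2*b^3/3 + 2*b + 2*exp(2*b)


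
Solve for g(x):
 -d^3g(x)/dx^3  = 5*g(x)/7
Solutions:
 g(x) = C3*exp(-5^(1/3)*7^(2/3)*x/7) + (C1*sin(sqrt(3)*5^(1/3)*7^(2/3)*x/14) + C2*cos(sqrt(3)*5^(1/3)*7^(2/3)*x/14))*exp(5^(1/3)*7^(2/3)*x/14)


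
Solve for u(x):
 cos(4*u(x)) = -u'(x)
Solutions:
 u(x) = -asin((C1 + exp(8*x))/(C1 - exp(8*x)))/4 + pi/4
 u(x) = asin((C1 + exp(8*x))/(C1 - exp(8*x)))/4


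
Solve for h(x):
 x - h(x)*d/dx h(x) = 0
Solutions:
 h(x) = -sqrt(C1 + x^2)
 h(x) = sqrt(C1 + x^2)


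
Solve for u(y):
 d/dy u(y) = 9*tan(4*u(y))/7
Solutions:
 u(y) = -asin(C1*exp(36*y/7))/4 + pi/4
 u(y) = asin(C1*exp(36*y/7))/4


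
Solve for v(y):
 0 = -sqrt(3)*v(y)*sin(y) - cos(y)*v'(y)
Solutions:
 v(y) = C1*cos(y)^(sqrt(3))


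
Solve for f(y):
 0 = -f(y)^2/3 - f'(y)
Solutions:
 f(y) = 3/(C1 + y)


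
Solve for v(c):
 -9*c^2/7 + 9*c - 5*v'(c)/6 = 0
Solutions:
 v(c) = C1 - 18*c^3/35 + 27*c^2/5


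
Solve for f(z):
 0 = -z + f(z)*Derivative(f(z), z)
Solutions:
 f(z) = -sqrt(C1 + z^2)
 f(z) = sqrt(C1 + z^2)


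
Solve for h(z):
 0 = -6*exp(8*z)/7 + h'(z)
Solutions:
 h(z) = C1 + 3*exp(8*z)/28


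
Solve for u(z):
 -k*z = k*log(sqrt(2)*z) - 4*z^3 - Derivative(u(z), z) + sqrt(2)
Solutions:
 u(z) = C1 + k*z^2/2 + k*z*log(z) - k*z + k*z*log(2)/2 - z^4 + sqrt(2)*z


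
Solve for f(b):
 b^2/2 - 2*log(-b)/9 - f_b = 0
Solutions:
 f(b) = C1 + b^3/6 - 2*b*log(-b)/9 + 2*b/9


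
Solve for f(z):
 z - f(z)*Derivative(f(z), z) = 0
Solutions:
 f(z) = -sqrt(C1 + z^2)
 f(z) = sqrt(C1 + z^2)


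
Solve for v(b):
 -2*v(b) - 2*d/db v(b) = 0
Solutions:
 v(b) = C1*exp(-b)


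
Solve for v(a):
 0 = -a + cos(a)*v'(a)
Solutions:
 v(a) = C1 + Integral(a/cos(a), a)


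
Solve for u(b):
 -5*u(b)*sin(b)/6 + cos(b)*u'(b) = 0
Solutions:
 u(b) = C1/cos(b)^(5/6)


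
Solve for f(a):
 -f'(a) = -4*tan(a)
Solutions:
 f(a) = C1 - 4*log(cos(a))


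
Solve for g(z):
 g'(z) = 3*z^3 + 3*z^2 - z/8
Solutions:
 g(z) = C1 + 3*z^4/4 + z^3 - z^2/16


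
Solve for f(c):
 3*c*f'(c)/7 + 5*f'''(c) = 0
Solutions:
 f(c) = C1 + Integral(C2*airyai(-3^(1/3)*35^(2/3)*c/35) + C3*airybi(-3^(1/3)*35^(2/3)*c/35), c)


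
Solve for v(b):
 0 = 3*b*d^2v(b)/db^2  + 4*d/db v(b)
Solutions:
 v(b) = C1 + C2/b^(1/3)


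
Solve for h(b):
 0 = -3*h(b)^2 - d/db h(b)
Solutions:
 h(b) = 1/(C1 + 3*b)


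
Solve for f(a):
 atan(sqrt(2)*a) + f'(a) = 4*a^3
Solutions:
 f(a) = C1 + a^4 - a*atan(sqrt(2)*a) + sqrt(2)*log(2*a^2 + 1)/4


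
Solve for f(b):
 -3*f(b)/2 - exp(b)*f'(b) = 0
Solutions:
 f(b) = C1*exp(3*exp(-b)/2)


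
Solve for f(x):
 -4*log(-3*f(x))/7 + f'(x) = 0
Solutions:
 -7*Integral(1/(log(-_y) + log(3)), (_y, f(x)))/4 = C1 - x


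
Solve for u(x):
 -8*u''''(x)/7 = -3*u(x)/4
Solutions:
 u(x) = C1*exp(-2^(3/4)*21^(1/4)*x/4) + C2*exp(2^(3/4)*21^(1/4)*x/4) + C3*sin(2^(3/4)*21^(1/4)*x/4) + C4*cos(2^(3/4)*21^(1/4)*x/4)


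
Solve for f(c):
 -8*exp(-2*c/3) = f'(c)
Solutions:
 f(c) = C1 + 12*exp(-2*c/3)


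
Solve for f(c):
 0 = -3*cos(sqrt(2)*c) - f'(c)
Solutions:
 f(c) = C1 - 3*sqrt(2)*sin(sqrt(2)*c)/2


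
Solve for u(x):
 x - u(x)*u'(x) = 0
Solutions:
 u(x) = -sqrt(C1 + x^2)
 u(x) = sqrt(C1 + x^2)


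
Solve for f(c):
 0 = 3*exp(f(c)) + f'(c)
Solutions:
 f(c) = log(1/(C1 + 3*c))


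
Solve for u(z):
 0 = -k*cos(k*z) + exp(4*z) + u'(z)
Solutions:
 u(z) = C1 - exp(4*z)/4 + sin(k*z)


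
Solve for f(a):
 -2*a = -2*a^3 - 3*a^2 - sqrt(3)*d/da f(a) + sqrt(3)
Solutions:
 f(a) = C1 - sqrt(3)*a^4/6 - sqrt(3)*a^3/3 + sqrt(3)*a^2/3 + a


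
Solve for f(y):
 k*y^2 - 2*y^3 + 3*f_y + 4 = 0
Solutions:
 f(y) = C1 - k*y^3/9 + y^4/6 - 4*y/3


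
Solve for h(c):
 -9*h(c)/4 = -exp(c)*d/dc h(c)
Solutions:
 h(c) = C1*exp(-9*exp(-c)/4)


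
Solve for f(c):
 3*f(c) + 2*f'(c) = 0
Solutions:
 f(c) = C1*exp(-3*c/2)


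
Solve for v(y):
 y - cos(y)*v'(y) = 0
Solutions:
 v(y) = C1 + Integral(y/cos(y), y)


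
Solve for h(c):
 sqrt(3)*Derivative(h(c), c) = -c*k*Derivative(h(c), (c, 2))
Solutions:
 h(c) = C1 + c^(((re(k) - sqrt(3))*re(k) + im(k)^2)/(re(k)^2 + im(k)^2))*(C2*sin(sqrt(3)*log(c)*Abs(im(k))/(re(k)^2 + im(k)^2)) + C3*cos(sqrt(3)*log(c)*im(k)/(re(k)^2 + im(k)^2)))


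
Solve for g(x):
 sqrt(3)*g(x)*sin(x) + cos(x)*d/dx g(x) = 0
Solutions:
 g(x) = C1*cos(x)^(sqrt(3))


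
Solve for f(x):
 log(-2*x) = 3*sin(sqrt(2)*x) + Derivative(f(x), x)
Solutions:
 f(x) = C1 + x*log(-x) - x + x*log(2) + 3*sqrt(2)*cos(sqrt(2)*x)/2


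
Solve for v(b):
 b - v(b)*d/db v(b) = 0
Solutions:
 v(b) = -sqrt(C1 + b^2)
 v(b) = sqrt(C1 + b^2)


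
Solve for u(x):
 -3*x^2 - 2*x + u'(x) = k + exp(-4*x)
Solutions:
 u(x) = C1 + k*x + x^3 + x^2 - exp(-4*x)/4


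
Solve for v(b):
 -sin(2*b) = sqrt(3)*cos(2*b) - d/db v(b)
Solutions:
 v(b) = C1 - cos(2*b + pi/3)


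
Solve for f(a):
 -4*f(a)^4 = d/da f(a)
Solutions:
 f(a) = (-3^(2/3) - 3*3^(1/6)*I)*(1/(C1 + 4*a))^(1/3)/6
 f(a) = (-3^(2/3) + 3*3^(1/6)*I)*(1/(C1 + 4*a))^(1/3)/6
 f(a) = (1/(C1 + 12*a))^(1/3)


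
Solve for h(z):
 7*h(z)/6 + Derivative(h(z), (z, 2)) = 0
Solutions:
 h(z) = C1*sin(sqrt(42)*z/6) + C2*cos(sqrt(42)*z/6)


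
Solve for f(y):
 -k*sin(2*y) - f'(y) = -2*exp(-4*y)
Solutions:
 f(y) = C1 + k*cos(2*y)/2 - exp(-4*y)/2


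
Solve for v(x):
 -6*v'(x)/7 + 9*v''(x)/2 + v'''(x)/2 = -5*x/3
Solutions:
 v(x) = C1 + C2*exp(x*(-63 + sqrt(4305))/14) + C3*exp(-x*(63 + sqrt(4305))/14) + 35*x^2/36 + 245*x/24


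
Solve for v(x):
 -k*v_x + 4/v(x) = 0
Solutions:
 v(x) = -sqrt(C1 + 8*x/k)
 v(x) = sqrt(C1 + 8*x/k)


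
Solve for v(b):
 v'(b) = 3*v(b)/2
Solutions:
 v(b) = C1*exp(3*b/2)


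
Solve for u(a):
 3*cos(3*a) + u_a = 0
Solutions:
 u(a) = C1 - sin(3*a)


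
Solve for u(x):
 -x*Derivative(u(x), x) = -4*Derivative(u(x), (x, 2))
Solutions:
 u(x) = C1 + C2*erfi(sqrt(2)*x/4)


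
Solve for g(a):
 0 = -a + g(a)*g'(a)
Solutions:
 g(a) = -sqrt(C1 + a^2)
 g(a) = sqrt(C1 + a^2)


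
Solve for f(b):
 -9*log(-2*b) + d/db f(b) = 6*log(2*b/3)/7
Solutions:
 f(b) = C1 + 69*b*log(b)/7 + b*(-69/7 - 6*log(3)/7 + 69*log(2)/7 + 9*I*pi)


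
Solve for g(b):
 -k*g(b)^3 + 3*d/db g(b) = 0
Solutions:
 g(b) = -sqrt(6)*sqrt(-1/(C1 + b*k))/2
 g(b) = sqrt(6)*sqrt(-1/(C1 + b*k))/2


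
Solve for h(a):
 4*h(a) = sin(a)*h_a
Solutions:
 h(a) = C1*(cos(a)^2 - 2*cos(a) + 1)/(cos(a)^2 + 2*cos(a) + 1)
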